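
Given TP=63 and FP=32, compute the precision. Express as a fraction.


Precision = TP / (TP + FP) = 63 / 95 = 63/95.

63/95


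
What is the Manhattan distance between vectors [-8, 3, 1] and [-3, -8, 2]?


d = sum of absolute differences: |-8--3|=5 + |3--8|=11 + |1-2|=1 = 17.

17


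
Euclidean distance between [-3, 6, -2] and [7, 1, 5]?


d = sqrt(sum of squared differences). (-3-7)^2=100, (6-1)^2=25, (-2-5)^2=49. Sum = 174.

sqrt(174)


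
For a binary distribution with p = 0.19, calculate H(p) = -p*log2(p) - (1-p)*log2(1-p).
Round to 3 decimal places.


H = -0.19*log2(0.19) - 0.81*log2(0.81) = 0.701.

0.701


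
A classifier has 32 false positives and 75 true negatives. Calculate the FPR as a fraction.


FPR = FP / (FP + TN) = 32 / 107 = 32/107.

32/107


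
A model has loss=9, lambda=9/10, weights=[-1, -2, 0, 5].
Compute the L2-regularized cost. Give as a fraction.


L2 sq norm = sum(w^2) = 30. J = 9 + 9/10 * 30 = 36.

36


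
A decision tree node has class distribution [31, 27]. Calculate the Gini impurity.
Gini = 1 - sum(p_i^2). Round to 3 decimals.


Total = 58. Proportions: 31/58, 27/58. sum(p_i^2) = 0.5024. Gini = 1 - 0.5024 = 0.4976, which rounds to 0.498.

0.498


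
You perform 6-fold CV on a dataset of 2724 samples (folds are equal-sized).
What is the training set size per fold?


Each validation fold has 2724/6 = 454 samples. Training set = 2724 - 454 = 2270.

2270


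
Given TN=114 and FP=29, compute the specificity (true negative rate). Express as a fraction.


Specificity = TN / (TN + FP) = 114 / 143 = 114/143.

114/143


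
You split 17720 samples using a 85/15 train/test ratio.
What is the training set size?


Test set = 17720 * 15% = 2658. Training set = 17720 - 2658 = 15062.

15062


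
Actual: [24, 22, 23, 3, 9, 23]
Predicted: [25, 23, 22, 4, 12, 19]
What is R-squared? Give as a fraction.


Mean(y) = 52/3. SS_res = 29. SS_tot = 1216/3. R^2 = 1 - 29/(1216/3) = 1129/1216.

1129/1216


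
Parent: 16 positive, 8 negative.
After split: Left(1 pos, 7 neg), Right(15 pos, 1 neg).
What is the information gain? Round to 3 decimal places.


H(parent) = 0.9183. H(left) = 0.5436, H(right) = 0.3373. Weighted = (8/24)*0.5436 + (16/24)*0.3373 = 0.4061. IG = 0.9183 - 0.4061 = 0.5122, which rounds to 0.512.

0.512


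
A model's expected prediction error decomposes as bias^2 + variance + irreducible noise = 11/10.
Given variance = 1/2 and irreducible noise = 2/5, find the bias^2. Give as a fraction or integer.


Total error = bias^2 + variance + irreducible noise. So bias^2 = 11/10 - 1/2 - 2/5 = 1/5.

1/5


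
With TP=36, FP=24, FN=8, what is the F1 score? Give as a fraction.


Precision = 36/60 = 3/5. Recall = 36/44 = 9/11. F1 = 2*P*R/(P+R) = 9/13.

9/13


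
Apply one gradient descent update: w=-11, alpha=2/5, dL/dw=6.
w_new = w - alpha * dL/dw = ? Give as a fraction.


w_new = -11 - 2/5 * 6 = -11 - 12/5 = -67/5.

-67/5


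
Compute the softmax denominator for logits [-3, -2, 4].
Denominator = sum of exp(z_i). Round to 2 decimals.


Denom = e^-3=0.0498 + e^-2=0.1353 + e^4=54.5982. Sum = 54.7833, which rounds to 54.78.

54.78


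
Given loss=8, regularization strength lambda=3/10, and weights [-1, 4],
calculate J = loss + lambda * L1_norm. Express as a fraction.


L1 norm = sum(|w|) = 5. J = 8 + 3/10 * 5 = 19/2.

19/2


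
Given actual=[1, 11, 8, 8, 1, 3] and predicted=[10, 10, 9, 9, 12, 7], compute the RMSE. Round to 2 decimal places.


MSE = 36.8333. RMSE = sqrt(36.8333) = 6.07.

6.07


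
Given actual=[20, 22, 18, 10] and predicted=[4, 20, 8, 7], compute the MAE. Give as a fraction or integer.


MAE = (1/4) * (|20-4|=16 + |22-20|=2 + |18-8|=10 + |10-7|=3). Sum = 31. MAE = 31/4.

31/4


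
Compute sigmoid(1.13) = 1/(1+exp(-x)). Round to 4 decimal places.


sigma(1.13) = 1/(1+e^(-1.13)) = 1/(1+0.323033) = 1/1.323033 = 0.7558.

0.7558


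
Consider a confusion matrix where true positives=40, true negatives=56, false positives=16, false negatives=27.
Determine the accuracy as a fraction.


Accuracy = (TP + TN) / (TP + TN + FP + FN) = (40 + 56) / 139 = 96/139.

96/139


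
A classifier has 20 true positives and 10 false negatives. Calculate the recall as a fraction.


Recall = TP / (TP + FN) = 20 / 30 = 2/3.

2/3


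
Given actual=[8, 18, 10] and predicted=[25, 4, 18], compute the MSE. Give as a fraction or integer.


MSE = (1/3) * ((8-25)^2=289 + (18-4)^2=196 + (10-18)^2=64). Sum = 549. MSE = 183.

183


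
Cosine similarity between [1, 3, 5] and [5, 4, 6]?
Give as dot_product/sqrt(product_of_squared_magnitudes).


dot = 47. |a|^2 = 35, |b|^2 = 77. cos = 47/sqrt(2695).

47/sqrt(2695)


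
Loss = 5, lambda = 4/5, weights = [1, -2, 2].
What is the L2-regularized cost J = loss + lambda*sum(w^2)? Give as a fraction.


L2 sq norm = sum(w^2) = 9. J = 5 + 4/5 * 9 = 61/5.

61/5


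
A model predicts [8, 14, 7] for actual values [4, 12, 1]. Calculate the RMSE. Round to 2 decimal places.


MSE = 18.6667. RMSE = sqrt(18.6667) = 4.32.

4.32


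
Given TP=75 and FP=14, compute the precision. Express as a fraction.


Precision = TP / (TP + FP) = 75 / 89 = 75/89.

75/89


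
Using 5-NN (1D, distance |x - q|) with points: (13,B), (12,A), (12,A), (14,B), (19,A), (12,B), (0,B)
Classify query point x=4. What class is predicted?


Distances: |13-4|=9, |12-4|=8, |12-4|=8, |14-4|=10, |19-4|=15, |12-4|=8, |0-4|=4. 5 nearest: (0,B), (12,A), (12,A), (12,B), (13,B). Counts: {'B': 3, 'A': 2}. Majority class: B.

B


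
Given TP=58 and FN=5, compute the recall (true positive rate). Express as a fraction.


Recall = TP / (TP + FN) = 58 / 63 = 58/63.

58/63


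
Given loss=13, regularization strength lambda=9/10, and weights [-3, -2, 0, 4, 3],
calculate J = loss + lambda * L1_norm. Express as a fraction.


L1 norm = sum(|w|) = 12. J = 13 + 9/10 * 12 = 119/5.

119/5


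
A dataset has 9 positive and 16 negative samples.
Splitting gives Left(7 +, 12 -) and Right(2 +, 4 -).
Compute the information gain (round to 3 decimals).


H(parent) = 0.9427. H(left) = 0.9495, H(right) = 0.9183. Weighted = (19/25)*0.9495 + (6/25)*0.9183 = 0.9420. IG = 0.9427 - 0.9420 = 0.0007, which rounds to 0.001.

0.001


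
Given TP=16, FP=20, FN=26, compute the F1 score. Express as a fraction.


Precision = 16/36 = 4/9. Recall = 16/42 = 8/21. F1 = 2*P*R/(P+R) = 16/39.

16/39


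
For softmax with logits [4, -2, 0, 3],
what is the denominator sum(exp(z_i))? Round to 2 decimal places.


Denom = e^4=54.5982 + e^-2=0.1353 + e^0=1.0000 + e^3=20.0855. Sum = 75.8190, which rounds to 75.82.

75.82


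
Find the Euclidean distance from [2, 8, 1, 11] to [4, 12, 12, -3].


d = sqrt(sum of squared differences). (2-4)^2=4, (8-12)^2=16, (1-12)^2=121, (11--3)^2=196. Sum = 337.

sqrt(337)


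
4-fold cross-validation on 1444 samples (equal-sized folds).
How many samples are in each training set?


Each validation fold has 1444/4 = 361 samples. Training set = 1444 - 361 = 1083.

1083


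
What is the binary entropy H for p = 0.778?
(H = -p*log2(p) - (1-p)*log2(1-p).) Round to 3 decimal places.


H = -0.778*log2(0.778) - 0.222*log2(0.222) = 0.764.

0.764


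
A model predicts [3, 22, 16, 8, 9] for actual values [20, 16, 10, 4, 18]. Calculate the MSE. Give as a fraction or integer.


MSE = (1/5) * ((20-3)^2=289 + (16-22)^2=36 + (10-16)^2=36 + (4-8)^2=16 + (18-9)^2=81). Sum = 458. MSE = 458/5.

458/5


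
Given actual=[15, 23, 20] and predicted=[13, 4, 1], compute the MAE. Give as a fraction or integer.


MAE = (1/3) * (|15-13|=2 + |23-4|=19 + |20-1|=19). Sum = 40. MAE = 40/3.

40/3


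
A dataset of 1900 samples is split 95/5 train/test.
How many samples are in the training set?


Test set = 1900 * 5% = 95. Training set = 1900 - 95 = 1805.

1805


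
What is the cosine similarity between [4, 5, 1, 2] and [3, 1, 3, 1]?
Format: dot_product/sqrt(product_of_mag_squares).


dot = 22. |a|^2 = 46, |b|^2 = 20. cos = 22/sqrt(920).

22/sqrt(920)


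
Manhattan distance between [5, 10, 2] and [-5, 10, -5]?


d = sum of absolute differences: |5--5|=10 + |10-10|=0 + |2--5|=7 = 17.

17


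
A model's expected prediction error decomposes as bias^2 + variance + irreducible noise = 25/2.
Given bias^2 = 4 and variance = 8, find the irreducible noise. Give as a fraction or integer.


Total error = bias^2 + variance + irreducible noise. So irreducible noise = 25/2 - 4 - 8 = 1/2.

1/2


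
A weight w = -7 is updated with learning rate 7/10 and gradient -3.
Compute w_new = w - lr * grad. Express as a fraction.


w_new = -7 - 7/10 * -3 = -7 - -21/10 = -49/10.

-49/10


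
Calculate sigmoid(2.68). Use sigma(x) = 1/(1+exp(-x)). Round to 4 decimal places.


sigma(2.68) = 1/(1+e^(-2.68)) = 1/(1+0.068563) = 1/1.068563 = 0.9358.

0.9358


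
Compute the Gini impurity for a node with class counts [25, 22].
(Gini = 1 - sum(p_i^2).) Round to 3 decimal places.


Total = 47. Proportions: 25/47, 22/47. sum(p_i^2) = 0.5020. Gini = 1 - 0.5020 = 0.4980, which rounds to 0.498.

0.498


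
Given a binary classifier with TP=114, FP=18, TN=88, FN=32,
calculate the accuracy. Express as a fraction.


Accuracy = (TP + TN) / (TP + TN + FP + FN) = (114 + 88) / 252 = 101/126.

101/126


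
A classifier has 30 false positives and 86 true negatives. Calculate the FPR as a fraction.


FPR = FP / (FP + TN) = 30 / 116 = 15/58.

15/58


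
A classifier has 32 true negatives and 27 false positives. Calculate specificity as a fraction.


Specificity = TN / (TN + FP) = 32 / 59 = 32/59.

32/59


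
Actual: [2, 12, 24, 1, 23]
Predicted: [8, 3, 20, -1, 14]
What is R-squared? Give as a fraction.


Mean(y) = 62/5. SS_res = 218. SS_tot = 2426/5. R^2 = 1 - 218/(2426/5) = 668/1213.

668/1213


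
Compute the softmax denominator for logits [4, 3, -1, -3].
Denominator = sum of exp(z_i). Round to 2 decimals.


Denom = e^4=54.5982 + e^3=20.0855 + e^-1=0.3679 + e^-3=0.0498. Sum = 75.1014, which rounds to 75.10.

75.10


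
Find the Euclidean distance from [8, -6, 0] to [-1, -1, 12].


d = sqrt(sum of squared differences). (8--1)^2=81, (-6--1)^2=25, (0-12)^2=144. Sum = 250.

sqrt(250)


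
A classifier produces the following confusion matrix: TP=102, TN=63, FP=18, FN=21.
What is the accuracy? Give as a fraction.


Accuracy = (TP + TN) / (TP + TN + FP + FN) = (102 + 63) / 204 = 55/68.

55/68


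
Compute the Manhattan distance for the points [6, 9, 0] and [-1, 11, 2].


d = sum of absolute differences: |6--1|=7 + |9-11|=2 + |0-2|=2 = 11.

11


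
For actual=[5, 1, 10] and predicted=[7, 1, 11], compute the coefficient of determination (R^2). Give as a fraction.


Mean(y) = 16/3. SS_res = 5. SS_tot = 122/3. R^2 = 1 - 5/(122/3) = 107/122.

107/122


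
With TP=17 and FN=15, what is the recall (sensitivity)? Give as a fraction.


Recall = TP / (TP + FN) = 17 / 32 = 17/32.

17/32


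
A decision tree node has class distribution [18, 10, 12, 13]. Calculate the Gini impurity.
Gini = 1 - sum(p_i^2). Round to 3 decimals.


Total = 53. Proportions: 18/53, 10/53, 12/53, 13/53. sum(p_i^2) = 0.2624. Gini = 1 - 0.2624 = 0.7376, which rounds to 0.738.

0.738


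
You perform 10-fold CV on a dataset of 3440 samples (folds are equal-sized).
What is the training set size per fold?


Each validation fold has 3440/10 = 344 samples. Training set = 3440 - 344 = 3096.

3096


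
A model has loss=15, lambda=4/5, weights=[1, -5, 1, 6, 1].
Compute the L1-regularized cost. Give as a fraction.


L1 norm = sum(|w|) = 14. J = 15 + 4/5 * 14 = 131/5.

131/5


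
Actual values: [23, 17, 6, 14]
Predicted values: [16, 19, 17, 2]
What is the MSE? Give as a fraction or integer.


MSE = (1/4) * ((23-16)^2=49 + (17-19)^2=4 + (6-17)^2=121 + (14-2)^2=144). Sum = 318. MSE = 159/2.

159/2


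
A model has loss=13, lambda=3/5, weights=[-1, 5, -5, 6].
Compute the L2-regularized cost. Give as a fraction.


L2 sq norm = sum(w^2) = 87. J = 13 + 3/5 * 87 = 326/5.

326/5


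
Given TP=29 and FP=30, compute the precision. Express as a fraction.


Precision = TP / (TP + FP) = 29 / 59 = 29/59.

29/59


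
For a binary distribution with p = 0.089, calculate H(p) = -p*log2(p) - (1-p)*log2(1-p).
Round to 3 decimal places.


H = -0.089*log2(0.089) - 0.911*log2(0.911) = 0.433.

0.433


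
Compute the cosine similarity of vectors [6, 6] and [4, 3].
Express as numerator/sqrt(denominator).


dot = 42. |a|^2 = 72, |b|^2 = 25. cos = 42/sqrt(1800).

42/sqrt(1800)


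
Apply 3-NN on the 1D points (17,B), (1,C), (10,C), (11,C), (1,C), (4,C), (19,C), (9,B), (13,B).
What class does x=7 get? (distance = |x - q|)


Distances: |17-7|=10, |1-7|=6, |10-7|=3, |11-7|=4, |1-7|=6, |4-7|=3, |19-7|=12, |9-7|=2, |13-7|=6. 3 nearest: (9,B), (10,C), (4,C). Counts: {'B': 1, 'C': 2}. Majority class: C.

C


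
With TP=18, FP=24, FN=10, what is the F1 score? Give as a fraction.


Precision = 18/42 = 3/7. Recall = 18/28 = 9/14. F1 = 2*P*R/(P+R) = 18/35.

18/35


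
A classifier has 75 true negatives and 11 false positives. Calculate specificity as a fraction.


Specificity = TN / (TN + FP) = 75 / 86 = 75/86.

75/86


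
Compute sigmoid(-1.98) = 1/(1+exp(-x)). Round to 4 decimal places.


sigma(-1.98) = 1/(1+e^(1.98)) = 1/(1+7.242743) = 1/8.242743 = 0.1213.

0.1213


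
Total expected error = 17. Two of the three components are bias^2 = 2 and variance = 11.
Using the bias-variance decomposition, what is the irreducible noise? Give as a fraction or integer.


Total error = bias^2 + variance + irreducible noise. So irreducible noise = 17 - 2 - 11 = 4.

4


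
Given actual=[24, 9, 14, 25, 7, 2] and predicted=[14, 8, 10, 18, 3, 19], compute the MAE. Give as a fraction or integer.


MAE = (1/6) * (|24-14|=10 + |9-8|=1 + |14-10|=4 + |25-18|=7 + |7-3|=4 + |2-19|=17). Sum = 43. MAE = 43/6.

43/6


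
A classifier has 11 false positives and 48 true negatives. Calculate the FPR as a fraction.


FPR = FP / (FP + TN) = 11 / 59 = 11/59.

11/59


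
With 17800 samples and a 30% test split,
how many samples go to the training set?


Test set = 17800 * 30% = 5340. Training set = 17800 - 5340 = 12460.

12460


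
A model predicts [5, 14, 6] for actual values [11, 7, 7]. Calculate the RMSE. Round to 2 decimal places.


MSE = 28.6667. RMSE = sqrt(28.6667) = 5.35.

5.35


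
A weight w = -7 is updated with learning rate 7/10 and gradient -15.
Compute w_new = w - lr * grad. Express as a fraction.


w_new = -7 - 7/10 * -15 = -7 - -21/2 = 7/2.

7/2


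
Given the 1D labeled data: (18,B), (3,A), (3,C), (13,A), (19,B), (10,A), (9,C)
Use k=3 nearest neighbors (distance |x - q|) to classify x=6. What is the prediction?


Distances: |18-6|=12, |3-6|=3, |3-6|=3, |13-6|=7, |19-6|=13, |10-6|=4, |9-6|=3. 3 nearest: (3,A), (3,C), (9,C). Counts: {'A': 1, 'C': 2}. Majority class: C.

C


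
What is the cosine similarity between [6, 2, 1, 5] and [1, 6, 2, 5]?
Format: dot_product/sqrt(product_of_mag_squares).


dot = 45. |a|^2 = 66, |b|^2 = 66. cos = 45/sqrt(4356).

45/sqrt(4356)


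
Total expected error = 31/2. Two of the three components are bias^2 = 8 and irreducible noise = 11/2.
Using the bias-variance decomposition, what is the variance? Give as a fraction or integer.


Total error = bias^2 + variance + irreducible noise. So variance = 31/2 - 8 - 11/2 = 2.

2


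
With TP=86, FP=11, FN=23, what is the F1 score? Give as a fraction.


Precision = 86/97 = 86/97. Recall = 86/109 = 86/109. F1 = 2*P*R/(P+R) = 86/103.

86/103


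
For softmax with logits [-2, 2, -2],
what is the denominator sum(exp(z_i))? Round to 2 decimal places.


Denom = e^-2=0.1353 + e^2=7.3891 + e^-2=0.1353. Sum = 7.6597, which rounds to 7.66.

7.66


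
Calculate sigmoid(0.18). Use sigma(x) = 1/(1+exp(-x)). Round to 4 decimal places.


sigma(0.18) = 1/(1+e^(-0.18)) = 1/(1+0.835270) = 1/1.835270 = 0.5449.

0.5449


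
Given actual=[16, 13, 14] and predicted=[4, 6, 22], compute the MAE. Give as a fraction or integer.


MAE = (1/3) * (|16-4|=12 + |13-6|=7 + |14-22|=8). Sum = 27. MAE = 9.

9


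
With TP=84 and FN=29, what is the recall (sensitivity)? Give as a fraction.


Recall = TP / (TP + FN) = 84 / 113 = 84/113.

84/113


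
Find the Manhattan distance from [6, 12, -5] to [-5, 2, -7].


d = sum of absolute differences: |6--5|=11 + |12-2|=10 + |-5--7|=2 = 23.

23


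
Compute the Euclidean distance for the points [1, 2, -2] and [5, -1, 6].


d = sqrt(sum of squared differences). (1-5)^2=16, (2--1)^2=9, (-2-6)^2=64. Sum = 89.

sqrt(89)


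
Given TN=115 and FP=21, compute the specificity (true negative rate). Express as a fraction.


Specificity = TN / (TN + FP) = 115 / 136 = 115/136.

115/136


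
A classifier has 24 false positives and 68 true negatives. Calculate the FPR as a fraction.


FPR = FP / (FP + TN) = 24 / 92 = 6/23.

6/23


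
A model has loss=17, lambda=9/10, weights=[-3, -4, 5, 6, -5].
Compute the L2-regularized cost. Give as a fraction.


L2 sq norm = sum(w^2) = 111. J = 17 + 9/10 * 111 = 1169/10.

1169/10


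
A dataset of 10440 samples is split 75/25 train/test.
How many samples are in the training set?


Test set = 10440 * 25% = 2610. Training set = 10440 - 2610 = 7830.

7830


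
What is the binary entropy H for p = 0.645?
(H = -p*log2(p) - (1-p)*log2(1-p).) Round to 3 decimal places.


H = -0.645*log2(0.645) - 0.355*log2(0.355) = 0.938.

0.938


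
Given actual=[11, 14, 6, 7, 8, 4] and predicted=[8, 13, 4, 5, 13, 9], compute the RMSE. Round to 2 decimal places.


MSE = 11.3333. RMSE = sqrt(11.3333) = 3.37.

3.37


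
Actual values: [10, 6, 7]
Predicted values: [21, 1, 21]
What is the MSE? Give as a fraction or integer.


MSE = (1/3) * ((10-21)^2=121 + (6-1)^2=25 + (7-21)^2=196). Sum = 342. MSE = 114.

114


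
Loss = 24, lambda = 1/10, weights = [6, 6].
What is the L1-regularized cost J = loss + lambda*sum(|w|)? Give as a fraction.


L1 norm = sum(|w|) = 12. J = 24 + 1/10 * 12 = 126/5.

126/5


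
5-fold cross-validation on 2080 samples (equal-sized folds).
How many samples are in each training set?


Each validation fold has 2080/5 = 416 samples. Training set = 2080 - 416 = 1664.

1664


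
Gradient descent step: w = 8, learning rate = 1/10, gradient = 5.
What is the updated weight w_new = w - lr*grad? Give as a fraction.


w_new = 8 - 1/10 * 5 = 8 - 1/2 = 15/2.

15/2


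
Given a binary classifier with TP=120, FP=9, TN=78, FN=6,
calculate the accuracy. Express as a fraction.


Accuracy = (TP + TN) / (TP + TN + FP + FN) = (120 + 78) / 213 = 66/71.

66/71


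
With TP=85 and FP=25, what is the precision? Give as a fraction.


Precision = TP / (TP + FP) = 85 / 110 = 17/22.

17/22


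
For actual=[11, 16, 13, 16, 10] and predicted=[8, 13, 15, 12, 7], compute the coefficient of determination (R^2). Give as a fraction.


Mean(y) = 66/5. SS_res = 47. SS_tot = 154/5. R^2 = 1 - 47/(154/5) = -81/154.

-81/154


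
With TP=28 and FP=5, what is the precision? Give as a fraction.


Precision = TP / (TP + FP) = 28 / 33 = 28/33.

28/33


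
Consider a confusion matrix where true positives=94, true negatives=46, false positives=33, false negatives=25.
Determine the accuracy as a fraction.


Accuracy = (TP + TN) / (TP + TN + FP + FN) = (94 + 46) / 198 = 70/99.

70/99


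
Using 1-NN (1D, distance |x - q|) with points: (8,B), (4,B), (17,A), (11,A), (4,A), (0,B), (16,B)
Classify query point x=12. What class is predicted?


Distances: |8-12|=4, |4-12|=8, |17-12|=5, |11-12|=1, |4-12|=8, |0-12|=12, |16-12|=4. 1 nearest: (11,A). Counts: {'A': 1}. Majority class: A.

A


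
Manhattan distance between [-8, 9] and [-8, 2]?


d = sum of absolute differences: |-8--8|=0 + |9-2|=7 = 7.

7


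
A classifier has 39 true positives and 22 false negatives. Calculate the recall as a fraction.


Recall = TP / (TP + FN) = 39 / 61 = 39/61.

39/61


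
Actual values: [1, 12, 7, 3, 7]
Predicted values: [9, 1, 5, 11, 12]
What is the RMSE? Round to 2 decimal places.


MSE = 55.6000. RMSE = sqrt(55.6000) = 7.46.

7.46


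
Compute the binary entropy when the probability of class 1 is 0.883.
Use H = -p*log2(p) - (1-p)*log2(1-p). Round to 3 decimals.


H = -0.883*log2(0.883) - 0.117*log2(0.117) = 0.521.

0.521


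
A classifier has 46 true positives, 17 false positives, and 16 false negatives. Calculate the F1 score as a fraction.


Precision = 46/63 = 46/63. Recall = 46/62 = 23/31. F1 = 2*P*R/(P+R) = 92/125.

92/125


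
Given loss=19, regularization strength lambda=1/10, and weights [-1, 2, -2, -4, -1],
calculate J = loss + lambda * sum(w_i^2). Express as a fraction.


L2 sq norm = sum(w^2) = 26. J = 19 + 1/10 * 26 = 108/5.

108/5


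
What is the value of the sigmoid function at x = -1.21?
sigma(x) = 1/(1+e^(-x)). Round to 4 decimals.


sigma(-1.21) = 1/(1+e^(1.21)) = 1/(1+3.353485) = 1/4.353485 = 0.2297.

0.2297


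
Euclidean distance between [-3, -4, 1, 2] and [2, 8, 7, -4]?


d = sqrt(sum of squared differences). (-3-2)^2=25, (-4-8)^2=144, (1-7)^2=36, (2--4)^2=36. Sum = 241.

sqrt(241)


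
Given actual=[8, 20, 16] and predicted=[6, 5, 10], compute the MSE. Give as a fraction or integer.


MSE = (1/3) * ((8-6)^2=4 + (20-5)^2=225 + (16-10)^2=36). Sum = 265. MSE = 265/3.

265/3


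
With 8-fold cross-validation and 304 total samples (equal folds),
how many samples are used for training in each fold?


Each validation fold has 304/8 = 38 samples. Training set = 304 - 38 = 266.

266


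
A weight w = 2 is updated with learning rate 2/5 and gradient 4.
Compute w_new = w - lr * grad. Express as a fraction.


w_new = 2 - 2/5 * 4 = 2 - 8/5 = 2/5.

2/5


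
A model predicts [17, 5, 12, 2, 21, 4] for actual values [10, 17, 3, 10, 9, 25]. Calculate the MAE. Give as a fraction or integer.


MAE = (1/6) * (|10-17|=7 + |17-5|=12 + |3-12|=9 + |10-2|=8 + |9-21|=12 + |25-4|=21). Sum = 69. MAE = 23/2.

23/2


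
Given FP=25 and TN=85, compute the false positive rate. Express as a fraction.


FPR = FP / (FP + TN) = 25 / 110 = 5/22.

5/22


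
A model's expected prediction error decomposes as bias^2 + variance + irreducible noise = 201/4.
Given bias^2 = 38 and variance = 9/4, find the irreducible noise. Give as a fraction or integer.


Total error = bias^2 + variance + irreducible noise. So irreducible noise = 201/4 - 38 - 9/4 = 10.

10


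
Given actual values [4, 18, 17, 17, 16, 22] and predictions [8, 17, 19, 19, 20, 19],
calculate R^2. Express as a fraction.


Mean(y) = 47/3. SS_res = 50. SS_tot = 556/3. R^2 = 1 - 50/(556/3) = 203/278.

203/278


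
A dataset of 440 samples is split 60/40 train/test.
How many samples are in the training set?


Test set = 440 * 40% = 176. Training set = 440 - 176 = 264.

264


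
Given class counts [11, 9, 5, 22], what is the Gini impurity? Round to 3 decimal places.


Total = 47. Proportions: 11/47, 9/47, 5/47, 22/47. sum(p_i^2) = 0.3219. Gini = 1 - 0.3219 = 0.6781, which rounds to 0.678.

0.678


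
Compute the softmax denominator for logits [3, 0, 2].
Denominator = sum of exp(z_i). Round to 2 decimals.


Denom = e^3=20.0855 + e^0=1.0000 + e^2=7.3891. Sum = 28.4746, which rounds to 28.47.

28.47


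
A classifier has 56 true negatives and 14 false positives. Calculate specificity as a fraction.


Specificity = TN / (TN + FP) = 56 / 70 = 4/5.

4/5


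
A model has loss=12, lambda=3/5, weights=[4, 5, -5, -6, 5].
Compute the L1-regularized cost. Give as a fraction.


L1 norm = sum(|w|) = 25. J = 12 + 3/5 * 25 = 27.

27


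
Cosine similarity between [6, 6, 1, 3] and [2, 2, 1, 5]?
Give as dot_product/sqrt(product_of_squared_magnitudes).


dot = 40. |a|^2 = 82, |b|^2 = 34. cos = 40/sqrt(2788).

40/sqrt(2788)


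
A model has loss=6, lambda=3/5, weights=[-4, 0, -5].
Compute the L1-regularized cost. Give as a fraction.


L1 norm = sum(|w|) = 9. J = 6 + 3/5 * 9 = 57/5.

57/5


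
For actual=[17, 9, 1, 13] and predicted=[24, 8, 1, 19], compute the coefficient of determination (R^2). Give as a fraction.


Mean(y) = 10. SS_res = 86. SS_tot = 140. R^2 = 1 - 86/(140) = 27/70.

27/70


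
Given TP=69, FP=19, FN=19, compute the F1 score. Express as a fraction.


Precision = 69/88 = 69/88. Recall = 69/88 = 69/88. F1 = 2*P*R/(P+R) = 69/88.

69/88


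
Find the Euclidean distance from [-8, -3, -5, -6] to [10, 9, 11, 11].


d = sqrt(sum of squared differences). (-8-10)^2=324, (-3-9)^2=144, (-5-11)^2=256, (-6-11)^2=289. Sum = 1013.

sqrt(1013)


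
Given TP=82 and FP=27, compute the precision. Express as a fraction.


Precision = TP / (TP + FP) = 82 / 109 = 82/109.

82/109


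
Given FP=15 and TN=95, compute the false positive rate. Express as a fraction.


FPR = FP / (FP + TN) = 15 / 110 = 3/22.

3/22


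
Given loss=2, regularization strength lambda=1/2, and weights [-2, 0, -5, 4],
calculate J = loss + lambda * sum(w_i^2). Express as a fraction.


L2 sq norm = sum(w^2) = 45. J = 2 + 1/2 * 45 = 49/2.

49/2


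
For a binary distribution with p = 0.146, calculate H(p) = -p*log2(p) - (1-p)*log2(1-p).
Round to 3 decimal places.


H = -0.146*log2(0.146) - 0.854*log2(0.854) = 0.600.

0.600


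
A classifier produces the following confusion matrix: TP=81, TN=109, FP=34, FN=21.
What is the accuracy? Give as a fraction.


Accuracy = (TP + TN) / (TP + TN + FP + FN) = (81 + 109) / 245 = 38/49.

38/49


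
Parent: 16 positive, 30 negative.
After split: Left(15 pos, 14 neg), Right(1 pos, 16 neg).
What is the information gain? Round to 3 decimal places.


H(parent) = 0.9321. H(left) = 0.9991, H(right) = 0.3228. Weighted = (29/46)*0.9991 + (17/46)*0.3228 = 0.7492. IG = 0.9321 - 0.7492 = 0.1829, which rounds to 0.183.

0.183


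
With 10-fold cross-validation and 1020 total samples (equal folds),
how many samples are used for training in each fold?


Each validation fold has 1020/10 = 102 samples. Training set = 1020 - 102 = 918.

918


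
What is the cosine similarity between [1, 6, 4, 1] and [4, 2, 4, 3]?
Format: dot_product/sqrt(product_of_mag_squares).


dot = 35. |a|^2 = 54, |b|^2 = 45. cos = 35/sqrt(2430).

35/sqrt(2430)


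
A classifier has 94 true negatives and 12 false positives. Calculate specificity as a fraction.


Specificity = TN / (TN + FP) = 94 / 106 = 47/53.

47/53


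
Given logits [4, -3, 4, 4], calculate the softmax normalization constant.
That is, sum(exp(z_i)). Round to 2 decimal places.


Denom = e^4=54.5982 + e^-3=0.0498 + e^4=54.5982 + e^4=54.5982. Sum = 163.8444, which rounds to 163.84.

163.84


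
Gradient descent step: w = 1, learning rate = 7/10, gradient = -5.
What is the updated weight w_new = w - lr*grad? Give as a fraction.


w_new = 1 - 7/10 * -5 = 1 - -7/2 = 9/2.

9/2


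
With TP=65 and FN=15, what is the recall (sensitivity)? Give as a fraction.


Recall = TP / (TP + FN) = 65 / 80 = 13/16.

13/16


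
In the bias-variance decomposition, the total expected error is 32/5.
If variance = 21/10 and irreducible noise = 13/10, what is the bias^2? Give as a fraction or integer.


Total error = bias^2 + variance + irreducible noise. So bias^2 = 32/5 - 21/10 - 13/10 = 3.

3


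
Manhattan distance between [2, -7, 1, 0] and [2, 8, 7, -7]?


d = sum of absolute differences: |2-2|=0 + |-7-8|=15 + |1-7|=6 + |0--7|=7 = 28.

28


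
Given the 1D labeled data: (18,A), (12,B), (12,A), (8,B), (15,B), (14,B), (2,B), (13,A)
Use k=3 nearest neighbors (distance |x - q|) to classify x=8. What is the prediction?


Distances: |18-8|=10, |12-8|=4, |12-8|=4, |8-8|=0, |15-8|=7, |14-8|=6, |2-8|=6, |13-8|=5. 3 nearest: (8,B), (12,A), (12,B). Counts: {'B': 2, 'A': 1}. Majority class: B.

B


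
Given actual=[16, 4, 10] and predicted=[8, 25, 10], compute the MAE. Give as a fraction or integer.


MAE = (1/3) * (|16-8|=8 + |4-25|=21 + |10-10|=0). Sum = 29. MAE = 29/3.

29/3


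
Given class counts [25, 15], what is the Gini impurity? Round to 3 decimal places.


Total = 40. Proportions: 25/40, 15/40. sum(p_i^2) = 0.5312. Gini = 1 - 0.5312 = 0.4688, which rounds to 0.469.

0.469


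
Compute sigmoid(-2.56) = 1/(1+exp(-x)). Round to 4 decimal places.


sigma(-2.56) = 1/(1+e^(2.56)) = 1/(1+12.935817) = 1/13.935817 = 0.0718.

0.0718


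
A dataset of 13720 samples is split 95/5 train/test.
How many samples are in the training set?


Test set = 13720 * 5% = 686. Training set = 13720 - 686 = 13034.

13034


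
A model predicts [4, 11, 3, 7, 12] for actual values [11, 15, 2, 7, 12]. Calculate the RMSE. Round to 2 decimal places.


MSE = 13.2000. RMSE = sqrt(13.2000) = 3.63.

3.63


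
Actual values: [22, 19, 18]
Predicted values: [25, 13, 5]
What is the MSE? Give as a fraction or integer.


MSE = (1/3) * ((22-25)^2=9 + (19-13)^2=36 + (18-5)^2=169). Sum = 214. MSE = 214/3.

214/3


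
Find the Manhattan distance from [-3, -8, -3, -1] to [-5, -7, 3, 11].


d = sum of absolute differences: |-3--5|=2 + |-8--7|=1 + |-3-3|=6 + |-1-11|=12 = 21.

21


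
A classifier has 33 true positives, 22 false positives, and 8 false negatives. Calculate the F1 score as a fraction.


Precision = 33/55 = 3/5. Recall = 33/41 = 33/41. F1 = 2*P*R/(P+R) = 11/16.

11/16


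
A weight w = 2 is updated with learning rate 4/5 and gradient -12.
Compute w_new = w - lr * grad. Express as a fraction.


w_new = 2 - 4/5 * -12 = 2 - -48/5 = 58/5.

58/5


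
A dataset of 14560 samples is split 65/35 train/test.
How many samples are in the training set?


Test set = 14560 * 35% = 5096. Training set = 14560 - 5096 = 9464.

9464


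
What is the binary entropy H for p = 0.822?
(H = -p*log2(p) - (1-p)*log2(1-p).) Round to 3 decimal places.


H = -0.822*log2(0.822) - 0.178*log2(0.178) = 0.676.

0.676


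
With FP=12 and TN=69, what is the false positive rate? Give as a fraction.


FPR = FP / (FP + TN) = 12 / 81 = 4/27.

4/27


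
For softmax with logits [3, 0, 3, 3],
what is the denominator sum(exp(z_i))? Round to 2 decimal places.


Denom = e^3=20.0855 + e^0=1.0000 + e^3=20.0855 + e^3=20.0855. Sum = 61.2565, which rounds to 61.26.

61.26


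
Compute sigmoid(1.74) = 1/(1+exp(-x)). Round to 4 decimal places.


sigma(1.74) = 1/(1+e^(-1.74)) = 1/(1+0.175520) = 1/1.175520 = 0.8507.

0.8507


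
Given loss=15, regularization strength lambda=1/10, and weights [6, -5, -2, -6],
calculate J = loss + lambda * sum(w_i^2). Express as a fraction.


L2 sq norm = sum(w^2) = 101. J = 15 + 1/10 * 101 = 251/10.

251/10


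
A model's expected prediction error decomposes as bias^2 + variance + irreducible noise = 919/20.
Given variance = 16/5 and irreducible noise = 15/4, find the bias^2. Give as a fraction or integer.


Total error = bias^2 + variance + irreducible noise. So bias^2 = 919/20 - 16/5 - 15/4 = 39.

39


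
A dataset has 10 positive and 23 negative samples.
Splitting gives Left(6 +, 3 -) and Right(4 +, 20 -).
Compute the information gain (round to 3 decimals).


H(parent) = 0.8850. H(left) = 0.9183, H(right) = 0.6500. Weighted = (9/33)*0.9183 + (24/33)*0.6500 = 0.7232. IG = 0.8850 - 0.7232 = 0.1618, which rounds to 0.162.

0.162


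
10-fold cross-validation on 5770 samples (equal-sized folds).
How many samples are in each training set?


Each validation fold has 5770/10 = 577 samples. Training set = 5770 - 577 = 5193.

5193


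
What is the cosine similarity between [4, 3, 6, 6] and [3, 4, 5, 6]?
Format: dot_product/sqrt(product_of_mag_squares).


dot = 90. |a|^2 = 97, |b|^2 = 86. cos = 90/sqrt(8342).

90/sqrt(8342)


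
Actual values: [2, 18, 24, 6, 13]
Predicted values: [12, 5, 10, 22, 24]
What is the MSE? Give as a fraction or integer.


MSE = (1/5) * ((2-12)^2=100 + (18-5)^2=169 + (24-10)^2=196 + (6-22)^2=256 + (13-24)^2=121). Sum = 842. MSE = 842/5.

842/5


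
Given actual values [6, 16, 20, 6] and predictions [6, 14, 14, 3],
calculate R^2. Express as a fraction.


Mean(y) = 12. SS_res = 49. SS_tot = 152. R^2 = 1 - 49/(152) = 103/152.

103/152


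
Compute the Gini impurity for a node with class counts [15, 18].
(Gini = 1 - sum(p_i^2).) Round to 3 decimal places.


Total = 33. Proportions: 15/33, 18/33. sum(p_i^2) = 0.5041. Gini = 1 - 0.5041 = 0.4959, which rounds to 0.496.

0.496


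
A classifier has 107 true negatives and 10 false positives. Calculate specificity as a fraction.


Specificity = TN / (TN + FP) = 107 / 117 = 107/117.

107/117


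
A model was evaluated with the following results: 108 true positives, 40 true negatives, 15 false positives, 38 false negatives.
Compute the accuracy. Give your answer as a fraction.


Accuracy = (TP + TN) / (TP + TN + FP + FN) = (108 + 40) / 201 = 148/201.

148/201


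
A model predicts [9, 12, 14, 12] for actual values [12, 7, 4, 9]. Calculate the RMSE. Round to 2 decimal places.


MSE = 35.7500. RMSE = sqrt(35.7500) = 5.98.

5.98


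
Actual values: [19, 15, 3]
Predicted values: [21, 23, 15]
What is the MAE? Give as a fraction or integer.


MAE = (1/3) * (|19-21|=2 + |15-23|=8 + |3-15|=12). Sum = 22. MAE = 22/3.

22/3


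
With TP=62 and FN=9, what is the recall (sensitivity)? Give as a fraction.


Recall = TP / (TP + FN) = 62 / 71 = 62/71.

62/71


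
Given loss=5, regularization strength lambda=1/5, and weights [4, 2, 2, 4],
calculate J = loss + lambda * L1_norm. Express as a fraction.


L1 norm = sum(|w|) = 12. J = 5 + 1/5 * 12 = 37/5.

37/5


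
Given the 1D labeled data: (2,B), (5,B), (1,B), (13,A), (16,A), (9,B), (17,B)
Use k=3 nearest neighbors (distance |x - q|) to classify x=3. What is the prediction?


Distances: |2-3|=1, |5-3|=2, |1-3|=2, |13-3|=10, |16-3|=13, |9-3|=6, |17-3|=14. 3 nearest: (2,B), (5,B), (1,B). Counts: {'B': 3}. Majority class: B.

B


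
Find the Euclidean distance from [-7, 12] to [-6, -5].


d = sqrt(sum of squared differences). (-7--6)^2=1, (12--5)^2=289. Sum = 290.

sqrt(290)


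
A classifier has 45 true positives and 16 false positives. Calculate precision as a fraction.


Precision = TP / (TP + FP) = 45 / 61 = 45/61.

45/61


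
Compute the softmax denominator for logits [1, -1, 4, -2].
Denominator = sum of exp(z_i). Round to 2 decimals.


Denom = e^1=2.7183 + e^-1=0.3679 + e^4=54.5982 + e^-2=0.1353. Sum = 57.8197, which rounds to 57.82.

57.82


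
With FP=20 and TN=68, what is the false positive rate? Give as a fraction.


FPR = FP / (FP + TN) = 20 / 88 = 5/22.

5/22


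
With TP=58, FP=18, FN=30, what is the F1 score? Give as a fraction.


Precision = 58/76 = 29/38. Recall = 58/88 = 29/44. F1 = 2*P*R/(P+R) = 29/41.

29/41


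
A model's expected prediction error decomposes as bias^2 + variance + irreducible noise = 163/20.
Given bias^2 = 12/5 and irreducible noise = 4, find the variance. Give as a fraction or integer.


Total error = bias^2 + variance + irreducible noise. So variance = 163/20 - 12/5 - 4 = 7/4.

7/4


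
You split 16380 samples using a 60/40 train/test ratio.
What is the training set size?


Test set = 16380 * 40% = 6552. Training set = 16380 - 6552 = 9828.

9828


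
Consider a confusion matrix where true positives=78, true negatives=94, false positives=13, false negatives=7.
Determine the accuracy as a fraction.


Accuracy = (TP + TN) / (TP + TN + FP + FN) = (78 + 94) / 192 = 43/48.

43/48


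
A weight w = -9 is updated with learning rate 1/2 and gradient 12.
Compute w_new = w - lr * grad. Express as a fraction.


w_new = -9 - 1/2 * 12 = -9 - 6 = -15.

-15


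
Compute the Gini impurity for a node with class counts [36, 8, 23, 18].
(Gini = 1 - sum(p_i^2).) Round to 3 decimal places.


Total = 85. Proportions: 36/85, 8/85, 23/85, 18/85. sum(p_i^2) = 0.3063. Gini = 1 - 0.3063 = 0.6937, which rounds to 0.694.

0.694


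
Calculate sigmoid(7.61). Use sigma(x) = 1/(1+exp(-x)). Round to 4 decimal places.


sigma(7.61) = 1/(1+e^(-7.61)) = 1/(1+0.000495) = 1/1.000495 = 0.9995.

0.9995


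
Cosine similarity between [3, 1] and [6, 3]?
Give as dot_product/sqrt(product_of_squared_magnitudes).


dot = 21. |a|^2 = 10, |b|^2 = 45. cos = 21/sqrt(450).

21/sqrt(450)


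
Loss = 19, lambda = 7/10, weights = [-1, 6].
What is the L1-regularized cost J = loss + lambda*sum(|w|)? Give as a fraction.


L1 norm = sum(|w|) = 7. J = 19 + 7/10 * 7 = 239/10.

239/10


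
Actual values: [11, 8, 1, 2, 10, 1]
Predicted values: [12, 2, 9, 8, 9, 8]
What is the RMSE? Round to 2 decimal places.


MSE = 31.1667. RMSE = sqrt(31.1667) = 5.58.

5.58


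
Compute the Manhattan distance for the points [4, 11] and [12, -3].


d = sum of absolute differences: |4-12|=8 + |11--3|=14 = 22.

22


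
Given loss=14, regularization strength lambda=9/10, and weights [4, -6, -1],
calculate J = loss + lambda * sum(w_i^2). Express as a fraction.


L2 sq norm = sum(w^2) = 53. J = 14 + 9/10 * 53 = 617/10.

617/10


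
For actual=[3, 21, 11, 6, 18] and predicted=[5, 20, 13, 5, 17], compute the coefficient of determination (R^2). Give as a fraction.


Mean(y) = 59/5. SS_res = 11. SS_tot = 1174/5. R^2 = 1 - 11/(1174/5) = 1119/1174.

1119/1174


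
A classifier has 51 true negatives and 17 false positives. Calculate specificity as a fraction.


Specificity = TN / (TN + FP) = 51 / 68 = 3/4.

3/4


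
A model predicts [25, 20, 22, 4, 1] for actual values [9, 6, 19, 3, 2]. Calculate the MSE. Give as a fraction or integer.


MSE = (1/5) * ((9-25)^2=256 + (6-20)^2=196 + (19-22)^2=9 + (3-4)^2=1 + (2-1)^2=1). Sum = 463. MSE = 463/5.

463/5


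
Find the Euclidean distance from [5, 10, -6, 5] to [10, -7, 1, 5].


d = sqrt(sum of squared differences). (5-10)^2=25, (10--7)^2=289, (-6-1)^2=49, (5-5)^2=0. Sum = 363.

sqrt(363)


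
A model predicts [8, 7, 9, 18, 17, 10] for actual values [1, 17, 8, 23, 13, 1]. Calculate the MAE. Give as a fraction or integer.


MAE = (1/6) * (|1-8|=7 + |17-7|=10 + |8-9|=1 + |23-18|=5 + |13-17|=4 + |1-10|=9). Sum = 36. MAE = 6.

6


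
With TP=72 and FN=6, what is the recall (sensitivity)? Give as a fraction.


Recall = TP / (TP + FN) = 72 / 78 = 12/13.

12/13


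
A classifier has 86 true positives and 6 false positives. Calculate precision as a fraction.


Precision = TP / (TP + FP) = 86 / 92 = 43/46.

43/46


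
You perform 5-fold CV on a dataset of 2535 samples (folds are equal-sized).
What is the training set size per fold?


Each validation fold has 2535/5 = 507 samples. Training set = 2535 - 507 = 2028.

2028


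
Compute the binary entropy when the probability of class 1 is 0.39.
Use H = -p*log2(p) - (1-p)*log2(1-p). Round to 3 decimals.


H = -0.39*log2(0.39) - 0.61*log2(0.61) = 0.965.

0.965


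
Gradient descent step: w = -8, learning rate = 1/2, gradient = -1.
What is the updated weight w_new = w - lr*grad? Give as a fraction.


w_new = -8 - 1/2 * -1 = -8 - -1/2 = -15/2.

-15/2


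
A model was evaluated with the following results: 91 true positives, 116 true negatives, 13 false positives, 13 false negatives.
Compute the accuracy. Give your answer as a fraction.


Accuracy = (TP + TN) / (TP + TN + FP + FN) = (91 + 116) / 233 = 207/233.

207/233


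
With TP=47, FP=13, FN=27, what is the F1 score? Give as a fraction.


Precision = 47/60 = 47/60. Recall = 47/74 = 47/74. F1 = 2*P*R/(P+R) = 47/67.

47/67


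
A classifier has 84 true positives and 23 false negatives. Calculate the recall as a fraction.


Recall = TP / (TP + FN) = 84 / 107 = 84/107.

84/107
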